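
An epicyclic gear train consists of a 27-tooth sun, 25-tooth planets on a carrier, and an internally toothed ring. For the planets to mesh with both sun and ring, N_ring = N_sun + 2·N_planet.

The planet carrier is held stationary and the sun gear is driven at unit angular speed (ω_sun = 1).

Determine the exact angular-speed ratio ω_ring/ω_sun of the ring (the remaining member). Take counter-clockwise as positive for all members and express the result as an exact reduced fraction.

-27/77

N_ring = 27 + 2·25 = 77
27(ω_s−ω_c) = −77(ω_r−ω_c),  ω_c=0, ω_s=1
ω_r = 0 − (27/77)(1−0) = -27/77
ω_r/ω_s = -27/77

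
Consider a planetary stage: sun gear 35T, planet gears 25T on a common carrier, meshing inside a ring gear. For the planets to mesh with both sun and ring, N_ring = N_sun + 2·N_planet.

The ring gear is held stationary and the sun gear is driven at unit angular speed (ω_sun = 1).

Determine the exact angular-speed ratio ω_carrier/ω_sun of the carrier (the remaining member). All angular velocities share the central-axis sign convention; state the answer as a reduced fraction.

7/24

N_ring = 35 + 2·25 = 85
35(ω_s−ω_c) = −85(ω_r−ω_c),  ω_r=0, ω_s=1
35(1−ω_c) = −85(0−ω_c)  ⇒  120ω_c = 35  ⇒  ω_c = 7/24
ω_c/ω_s = 7/24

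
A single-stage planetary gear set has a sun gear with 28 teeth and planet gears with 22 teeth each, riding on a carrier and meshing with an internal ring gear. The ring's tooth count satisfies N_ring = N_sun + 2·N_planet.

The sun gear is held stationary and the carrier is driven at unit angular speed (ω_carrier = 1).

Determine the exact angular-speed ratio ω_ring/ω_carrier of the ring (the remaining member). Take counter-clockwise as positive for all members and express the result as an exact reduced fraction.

25/18

N_ring = 28 + 2·22 = 72
28(ω_s−ω_c) = −72(ω_r−ω_c),  ω_s=0, ω_c=1
ω_r = 1 − (28/72)(0−1) = 25/18
ω_r/ω_c = 25/18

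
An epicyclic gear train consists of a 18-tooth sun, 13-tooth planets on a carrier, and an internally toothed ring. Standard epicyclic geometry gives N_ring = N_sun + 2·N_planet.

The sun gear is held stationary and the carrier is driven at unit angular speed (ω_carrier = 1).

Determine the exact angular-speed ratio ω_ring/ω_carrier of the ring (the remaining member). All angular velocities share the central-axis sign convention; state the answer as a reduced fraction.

31/22

N_ring = 18 + 2·13 = 44
18(ω_s−ω_c) = −44(ω_r−ω_c),  ω_s=0, ω_c=1
ω_r = 1 − (18/44)(0−1) = 31/22
ω_r/ω_c = 31/22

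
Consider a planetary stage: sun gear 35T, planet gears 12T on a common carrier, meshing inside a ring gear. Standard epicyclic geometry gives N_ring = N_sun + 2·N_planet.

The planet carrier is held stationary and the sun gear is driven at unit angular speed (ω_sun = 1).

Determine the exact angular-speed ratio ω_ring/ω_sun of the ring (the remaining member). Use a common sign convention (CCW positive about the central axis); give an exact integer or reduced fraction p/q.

-35/59

N_ring = 35 + 2·12 = 59
35(ω_s−ω_c) = −59(ω_r−ω_c),  ω_c=0, ω_s=1
ω_r = 0 − (35/59)(1−0) = -35/59
ω_r/ω_s = -35/59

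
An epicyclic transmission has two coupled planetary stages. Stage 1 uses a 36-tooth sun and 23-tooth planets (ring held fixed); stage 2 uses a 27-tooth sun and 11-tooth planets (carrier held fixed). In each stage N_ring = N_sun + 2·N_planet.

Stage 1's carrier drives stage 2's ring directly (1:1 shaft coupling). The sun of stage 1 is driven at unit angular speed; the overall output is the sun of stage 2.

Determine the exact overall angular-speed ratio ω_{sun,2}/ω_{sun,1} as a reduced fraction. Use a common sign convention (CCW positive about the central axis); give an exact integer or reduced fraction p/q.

Stage 1: N_ring = 36 + 2·23 = 82
Stage 1: 36(ω_s−ω_c) = −82(ω_r−ω_c),  ω_r=0, ω_s=1
Stage 1: 36(1−ω_c) = −82(0−ω_c)  ⇒  118ω_c = 36  ⇒  ω_c = 18/59
  ⇒ ω_c¹/ω_s¹ = 18/59
Stage 2: N_ring = 27 + 2·11 = 49
Stage 2: 27(ω_s−ω_c) = −49(ω_r−ω_c),  ω_c=0, ω_r=1
Stage 2: ω_s = 0 − (49/27)(1−0) = -49/27
  ⇒ ω_s²/ω_r² = -49/27
Coupling ω_r² = ω_c¹ ⇒ overall = 18/59 × -49/27 = -98/177

-98/177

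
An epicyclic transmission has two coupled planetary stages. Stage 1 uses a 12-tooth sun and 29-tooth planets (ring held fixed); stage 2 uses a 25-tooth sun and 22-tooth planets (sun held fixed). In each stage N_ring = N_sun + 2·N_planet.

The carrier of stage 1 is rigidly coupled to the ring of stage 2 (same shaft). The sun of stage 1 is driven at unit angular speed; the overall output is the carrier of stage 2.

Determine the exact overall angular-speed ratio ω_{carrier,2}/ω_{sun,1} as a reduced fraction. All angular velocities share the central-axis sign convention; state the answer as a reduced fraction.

207/1927

Stage 1: N_ring = 12 + 2·29 = 70
Stage 1: 12(ω_s−ω_c) = −70(ω_r−ω_c),  ω_r=0, ω_s=1
Stage 1: 12(1−ω_c) = −70(0−ω_c)  ⇒  82ω_c = 12  ⇒  ω_c = 6/41
  ⇒ ω_c¹/ω_s¹ = 6/41
Stage 2: N_ring = 25 + 2·22 = 69
Stage 2: 25(ω_s−ω_c) = −69(ω_r−ω_c),  ω_s=0, ω_r=1
Stage 2: 25(0−ω_c) = −69(1−ω_c)  ⇒  94ω_c = 69  ⇒  ω_c = 69/94
  ⇒ ω_c²/ω_r² = 69/94
Coupling ω_r² = ω_c¹ ⇒ overall = 6/41 × 69/94 = 207/1927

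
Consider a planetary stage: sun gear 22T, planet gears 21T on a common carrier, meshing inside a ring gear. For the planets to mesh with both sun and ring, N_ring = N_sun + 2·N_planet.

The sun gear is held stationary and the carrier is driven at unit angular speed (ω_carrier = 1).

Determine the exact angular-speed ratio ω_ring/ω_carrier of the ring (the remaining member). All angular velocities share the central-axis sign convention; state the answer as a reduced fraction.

43/32

N_ring = 22 + 2·21 = 64
22(ω_s−ω_c) = −64(ω_r−ω_c),  ω_s=0, ω_c=1
ω_r = 1 − (22/64)(0−1) = 43/32
ω_r/ω_c = 43/32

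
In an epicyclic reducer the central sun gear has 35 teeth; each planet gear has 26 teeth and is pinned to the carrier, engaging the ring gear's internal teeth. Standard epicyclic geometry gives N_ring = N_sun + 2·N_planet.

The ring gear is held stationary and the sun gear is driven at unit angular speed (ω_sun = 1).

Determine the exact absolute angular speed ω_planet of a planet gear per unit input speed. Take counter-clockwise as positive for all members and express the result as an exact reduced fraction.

N_ring = 35 + 2·26 = 87
35(ω_s−ω_c) = −87(ω_r−ω_c),  ω_r=0, ω_s=1
35(1−ω_c) = −87(0−ω_c)  ⇒  122ω_c = 35  ⇒  ω_c = 35/122
sun–planet: 35·(1−35/122) = −26·(ω_p−ω_c)  ⇒  ω_p−ω_c = −(35/26)·(87/122) = -3045/3172
ω_p = 35/122 − 3045/3172 = -35/52

-35/52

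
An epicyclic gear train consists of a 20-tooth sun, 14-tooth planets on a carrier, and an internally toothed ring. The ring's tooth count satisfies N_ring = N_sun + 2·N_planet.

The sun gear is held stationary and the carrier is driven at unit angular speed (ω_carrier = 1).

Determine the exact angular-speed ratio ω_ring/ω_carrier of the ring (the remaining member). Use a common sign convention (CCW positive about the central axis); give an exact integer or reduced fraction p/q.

N_ring = 20 + 2·14 = 48
20(ω_s−ω_c) = −48(ω_r−ω_c),  ω_s=0, ω_c=1
ω_r = 1 − (20/48)(0−1) = 17/12
ω_r/ω_c = 17/12

17/12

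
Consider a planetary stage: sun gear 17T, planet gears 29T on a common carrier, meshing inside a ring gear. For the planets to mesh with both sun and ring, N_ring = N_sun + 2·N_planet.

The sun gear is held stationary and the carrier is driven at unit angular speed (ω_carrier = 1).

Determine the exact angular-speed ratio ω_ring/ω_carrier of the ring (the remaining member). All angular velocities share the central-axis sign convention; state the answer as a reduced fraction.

92/75

N_ring = 17 + 2·29 = 75
17(ω_s−ω_c) = −75(ω_r−ω_c),  ω_s=0, ω_c=1
ω_r = 1 − (17/75)(0−1) = 92/75
ω_r/ω_c = 92/75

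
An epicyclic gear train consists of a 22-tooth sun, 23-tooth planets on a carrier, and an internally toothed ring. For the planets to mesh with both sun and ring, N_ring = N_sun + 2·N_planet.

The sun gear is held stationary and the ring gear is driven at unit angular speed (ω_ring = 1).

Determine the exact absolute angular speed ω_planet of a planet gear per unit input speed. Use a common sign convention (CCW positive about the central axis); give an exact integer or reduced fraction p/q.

N_ring = 22 + 2·23 = 68
22(ω_s−ω_c) = −68(ω_r−ω_c),  ω_s=0, ω_r=1
22(0−ω_c) = −68(1−ω_c)  ⇒  90ω_c = 68  ⇒  ω_c = 34/45
sun–planet: 22·(0−34/45) = −23·(ω_p−ω_c)  ⇒  ω_p−ω_c = −(22/23)·(-34/45) = 748/1035
ω_p = 34/45 + 748/1035 = 34/23

34/23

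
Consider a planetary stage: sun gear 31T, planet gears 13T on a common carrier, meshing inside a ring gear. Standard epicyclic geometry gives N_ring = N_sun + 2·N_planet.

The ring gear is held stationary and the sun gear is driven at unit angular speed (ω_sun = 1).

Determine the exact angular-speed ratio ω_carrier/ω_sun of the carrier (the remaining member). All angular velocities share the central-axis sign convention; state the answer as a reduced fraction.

31/88

N_ring = 31 + 2·13 = 57
31(ω_s−ω_c) = −57(ω_r−ω_c),  ω_r=0, ω_s=1
31(1−ω_c) = −57(0−ω_c)  ⇒  88ω_c = 31  ⇒  ω_c = 31/88
ω_c/ω_s = 31/88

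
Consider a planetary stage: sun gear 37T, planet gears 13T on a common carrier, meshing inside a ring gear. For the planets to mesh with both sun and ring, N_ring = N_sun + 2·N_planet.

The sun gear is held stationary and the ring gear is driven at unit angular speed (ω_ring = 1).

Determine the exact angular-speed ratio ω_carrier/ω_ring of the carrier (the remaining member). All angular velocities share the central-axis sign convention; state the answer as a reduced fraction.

63/100

N_ring = 37 + 2·13 = 63
37(ω_s−ω_c) = −63(ω_r−ω_c),  ω_s=0, ω_r=1
37(0−ω_c) = −63(1−ω_c)  ⇒  100ω_c = 63  ⇒  ω_c = 63/100
ω_c/ω_r = 63/100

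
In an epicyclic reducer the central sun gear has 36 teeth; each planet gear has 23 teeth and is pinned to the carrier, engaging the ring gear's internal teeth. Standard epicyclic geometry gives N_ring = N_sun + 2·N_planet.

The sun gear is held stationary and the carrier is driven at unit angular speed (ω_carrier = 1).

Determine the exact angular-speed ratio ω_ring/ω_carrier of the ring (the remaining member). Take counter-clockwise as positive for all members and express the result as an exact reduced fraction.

59/41

N_ring = 36 + 2·23 = 82
36(ω_s−ω_c) = −82(ω_r−ω_c),  ω_s=0, ω_c=1
ω_r = 1 − (36/82)(0−1) = 59/41
ω_r/ω_c = 59/41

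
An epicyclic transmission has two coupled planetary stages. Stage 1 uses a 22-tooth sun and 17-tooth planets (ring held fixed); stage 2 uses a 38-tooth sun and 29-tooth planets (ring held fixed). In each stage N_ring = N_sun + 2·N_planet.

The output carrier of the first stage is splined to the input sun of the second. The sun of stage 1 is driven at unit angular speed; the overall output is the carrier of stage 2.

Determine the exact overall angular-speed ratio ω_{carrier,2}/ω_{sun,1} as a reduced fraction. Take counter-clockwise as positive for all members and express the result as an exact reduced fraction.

209/2613

Stage 1: N_ring = 22 + 2·17 = 56
Stage 1: 22(ω_s−ω_c) = −56(ω_r−ω_c),  ω_r=0, ω_s=1
Stage 1: 22(1−ω_c) = −56(0−ω_c)  ⇒  78ω_c = 22  ⇒  ω_c = 11/39
  ⇒ ω_c¹/ω_s¹ = 11/39
Stage 2: N_ring = 38 + 2·29 = 96
Stage 2: 38(ω_s−ω_c) = −96(ω_r−ω_c),  ω_r=0, ω_s=1
Stage 2: 38(1−ω_c) = −96(0−ω_c)  ⇒  134ω_c = 38  ⇒  ω_c = 19/67
  ⇒ ω_c²/ω_s² = 19/67
Coupling ω_s² = ω_c¹ ⇒ overall = 11/39 × 19/67 = 209/2613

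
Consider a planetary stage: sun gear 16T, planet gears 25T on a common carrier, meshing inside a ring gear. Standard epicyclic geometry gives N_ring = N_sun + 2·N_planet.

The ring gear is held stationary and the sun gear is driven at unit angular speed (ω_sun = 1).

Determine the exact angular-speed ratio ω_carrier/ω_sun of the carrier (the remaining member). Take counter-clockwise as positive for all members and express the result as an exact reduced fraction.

N_ring = 16 + 2·25 = 66
16(ω_s−ω_c) = −66(ω_r−ω_c),  ω_r=0, ω_s=1
16(1−ω_c) = −66(0−ω_c)  ⇒  82ω_c = 16  ⇒  ω_c = 8/41
ω_c/ω_s = 8/41

8/41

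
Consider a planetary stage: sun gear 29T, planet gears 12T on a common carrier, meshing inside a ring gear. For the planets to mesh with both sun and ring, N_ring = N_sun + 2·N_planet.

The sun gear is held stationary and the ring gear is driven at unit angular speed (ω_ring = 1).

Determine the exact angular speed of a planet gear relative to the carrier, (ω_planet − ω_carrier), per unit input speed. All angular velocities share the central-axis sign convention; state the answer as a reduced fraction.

N_ring = 29 + 2·12 = 53
29(ω_s−ω_c) = −53(ω_r−ω_c),  ω_s=0, ω_r=1
29(0−ω_c) = −53(1−ω_c)  ⇒  82ω_c = 53  ⇒  ω_c = 53/82
sun–planet: 29·(0−53/82) = −12·(ω_p−ω_c)  ⇒  ω_p−ω_c = −(29/12)·(-53/82) = 1537/984

1537/984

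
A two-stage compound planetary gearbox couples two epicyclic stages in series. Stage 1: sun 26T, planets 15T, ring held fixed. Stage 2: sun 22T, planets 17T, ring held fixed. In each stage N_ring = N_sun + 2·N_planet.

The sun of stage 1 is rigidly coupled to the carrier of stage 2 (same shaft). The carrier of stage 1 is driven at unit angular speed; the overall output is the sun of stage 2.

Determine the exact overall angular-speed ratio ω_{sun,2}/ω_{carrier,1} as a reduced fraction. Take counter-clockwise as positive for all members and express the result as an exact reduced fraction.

Stage 1: N_ring = 26 + 2·15 = 56
Stage 1: 26(ω_s−ω_c) = −56(ω_r−ω_c),  ω_r=0, ω_c=1
Stage 1: ω_s = 1 − (56/26)(0−1) = 41/13
  ⇒ ω_s¹/ω_c¹ = 41/13
Stage 2: N_ring = 22 + 2·17 = 56
Stage 2: 22(ω_s−ω_c) = −56(ω_r−ω_c),  ω_r=0, ω_c=1
Stage 2: ω_s = 1 − (56/22)(0−1) = 39/11
  ⇒ ω_s²/ω_c² = 39/11
Coupling ω_c² = ω_s¹ ⇒ overall = 41/13 × 39/11 = 123/11

123/11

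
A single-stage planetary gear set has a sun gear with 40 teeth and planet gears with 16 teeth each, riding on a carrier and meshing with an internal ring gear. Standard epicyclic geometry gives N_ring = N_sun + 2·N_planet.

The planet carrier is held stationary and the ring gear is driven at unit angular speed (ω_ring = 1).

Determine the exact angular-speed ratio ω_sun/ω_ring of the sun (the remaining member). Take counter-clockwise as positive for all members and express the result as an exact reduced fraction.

N_ring = 40 + 2·16 = 72
40(ω_s−ω_c) = −72(ω_r−ω_c),  ω_c=0, ω_r=1
ω_s = 0 − (72/40)(1−0) = -9/5
ω_s/ω_r = -9/5

-9/5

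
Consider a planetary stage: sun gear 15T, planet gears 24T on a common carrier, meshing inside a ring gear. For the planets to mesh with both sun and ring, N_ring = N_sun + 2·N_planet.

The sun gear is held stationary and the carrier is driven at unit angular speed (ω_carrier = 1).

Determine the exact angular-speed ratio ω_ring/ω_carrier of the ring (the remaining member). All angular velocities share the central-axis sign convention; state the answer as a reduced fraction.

N_ring = 15 + 2·24 = 63
15(ω_s−ω_c) = −63(ω_r−ω_c),  ω_s=0, ω_c=1
ω_r = 1 − (15/63)(0−1) = 26/21
ω_r/ω_c = 26/21

26/21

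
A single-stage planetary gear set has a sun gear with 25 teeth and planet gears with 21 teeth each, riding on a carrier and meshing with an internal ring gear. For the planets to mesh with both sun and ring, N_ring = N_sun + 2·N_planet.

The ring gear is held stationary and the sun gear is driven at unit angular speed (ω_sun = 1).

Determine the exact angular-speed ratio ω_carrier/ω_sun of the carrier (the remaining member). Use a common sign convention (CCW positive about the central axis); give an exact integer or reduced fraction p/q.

N_ring = 25 + 2·21 = 67
25(ω_s−ω_c) = −67(ω_r−ω_c),  ω_r=0, ω_s=1
25(1−ω_c) = −67(0−ω_c)  ⇒  92ω_c = 25  ⇒  ω_c = 25/92
ω_c/ω_s = 25/92

25/92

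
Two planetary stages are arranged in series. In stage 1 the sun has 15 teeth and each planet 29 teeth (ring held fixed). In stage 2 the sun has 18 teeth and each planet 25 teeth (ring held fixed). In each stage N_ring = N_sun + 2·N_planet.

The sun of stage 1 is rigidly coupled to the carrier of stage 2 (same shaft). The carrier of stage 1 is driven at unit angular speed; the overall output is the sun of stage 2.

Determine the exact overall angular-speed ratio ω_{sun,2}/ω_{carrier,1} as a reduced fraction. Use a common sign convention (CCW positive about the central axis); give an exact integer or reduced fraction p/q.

3784/135

Stage 1: N_ring = 15 + 2·29 = 73
Stage 1: 15(ω_s−ω_c) = −73(ω_r−ω_c),  ω_r=0, ω_c=1
Stage 1: ω_s = 1 − (73/15)(0−1) = 88/15
  ⇒ ω_s¹/ω_c¹ = 88/15
Stage 2: N_ring = 18 + 2·25 = 68
Stage 2: 18(ω_s−ω_c) = −68(ω_r−ω_c),  ω_r=0, ω_c=1
Stage 2: ω_s = 1 − (68/18)(0−1) = 43/9
  ⇒ ω_s²/ω_c² = 43/9
Coupling ω_c² = ω_s¹ ⇒ overall = 88/15 × 43/9 = 3784/135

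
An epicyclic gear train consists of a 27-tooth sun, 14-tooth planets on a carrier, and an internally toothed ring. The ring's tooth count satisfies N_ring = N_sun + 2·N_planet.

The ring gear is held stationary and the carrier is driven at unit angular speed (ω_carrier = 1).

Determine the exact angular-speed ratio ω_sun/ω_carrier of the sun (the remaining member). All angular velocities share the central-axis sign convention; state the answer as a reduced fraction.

N_ring = 27 + 2·14 = 55
27(ω_s−ω_c) = −55(ω_r−ω_c),  ω_r=0, ω_c=1
ω_s = 1 − (55/27)(0−1) = 82/27
ω_s/ω_c = 82/27

82/27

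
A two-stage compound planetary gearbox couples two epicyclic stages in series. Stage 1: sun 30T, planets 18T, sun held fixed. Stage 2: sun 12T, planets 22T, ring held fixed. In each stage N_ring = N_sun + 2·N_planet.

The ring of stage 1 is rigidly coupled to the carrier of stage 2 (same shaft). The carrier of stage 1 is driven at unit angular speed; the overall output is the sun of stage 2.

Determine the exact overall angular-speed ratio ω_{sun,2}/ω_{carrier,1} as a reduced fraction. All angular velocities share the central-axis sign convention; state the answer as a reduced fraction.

272/33

Stage 1: N_ring = 30 + 2·18 = 66
Stage 1: 30(ω_s−ω_c) = −66(ω_r−ω_c),  ω_s=0, ω_c=1
Stage 1: ω_r = 1 − (30/66)(0−1) = 16/11
  ⇒ ω_r¹/ω_c¹ = 16/11
Stage 2: N_ring = 12 + 2·22 = 56
Stage 2: 12(ω_s−ω_c) = −56(ω_r−ω_c),  ω_r=0, ω_c=1
Stage 2: ω_s = 1 − (56/12)(0−1) = 17/3
  ⇒ ω_s²/ω_c² = 17/3
Coupling ω_c² = ω_r¹ ⇒ overall = 16/11 × 17/3 = 272/33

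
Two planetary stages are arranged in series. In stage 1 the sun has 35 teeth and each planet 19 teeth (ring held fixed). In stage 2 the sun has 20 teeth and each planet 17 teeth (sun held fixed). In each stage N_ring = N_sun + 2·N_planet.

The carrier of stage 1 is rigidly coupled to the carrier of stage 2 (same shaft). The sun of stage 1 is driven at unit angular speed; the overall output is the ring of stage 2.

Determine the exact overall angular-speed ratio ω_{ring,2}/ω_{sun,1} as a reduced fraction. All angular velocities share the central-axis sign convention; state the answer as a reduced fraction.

1295/2916

Stage 1: N_ring = 35 + 2·19 = 73
Stage 1: 35(ω_s−ω_c) = −73(ω_r−ω_c),  ω_r=0, ω_s=1
Stage 1: 35(1−ω_c) = −73(0−ω_c)  ⇒  108ω_c = 35  ⇒  ω_c = 35/108
  ⇒ ω_c¹/ω_s¹ = 35/108
Stage 2: N_ring = 20 + 2·17 = 54
Stage 2: 20(ω_s−ω_c) = −54(ω_r−ω_c),  ω_s=0, ω_c=1
Stage 2: ω_r = 1 − (20/54)(0−1) = 37/27
  ⇒ ω_r²/ω_c² = 37/27
Coupling ω_c² = ω_c¹ ⇒ overall = 35/108 × 37/27 = 1295/2916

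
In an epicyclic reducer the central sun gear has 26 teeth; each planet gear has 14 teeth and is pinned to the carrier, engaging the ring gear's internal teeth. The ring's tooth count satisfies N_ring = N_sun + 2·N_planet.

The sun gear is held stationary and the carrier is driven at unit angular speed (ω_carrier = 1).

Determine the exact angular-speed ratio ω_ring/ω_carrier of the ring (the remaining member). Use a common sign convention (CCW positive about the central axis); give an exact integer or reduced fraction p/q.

N_ring = 26 + 2·14 = 54
26(ω_s−ω_c) = −54(ω_r−ω_c),  ω_s=0, ω_c=1
ω_r = 1 − (26/54)(0−1) = 40/27
ω_r/ω_c = 40/27

40/27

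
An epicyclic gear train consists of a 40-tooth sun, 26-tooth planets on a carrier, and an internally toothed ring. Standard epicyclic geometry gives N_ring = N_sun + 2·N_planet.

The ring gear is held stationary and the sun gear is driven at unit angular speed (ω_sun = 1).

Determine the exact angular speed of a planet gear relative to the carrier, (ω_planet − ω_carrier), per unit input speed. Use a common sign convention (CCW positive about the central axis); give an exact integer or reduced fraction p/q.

-460/429

N_ring = 40 + 2·26 = 92
40(ω_s−ω_c) = −92(ω_r−ω_c),  ω_r=0, ω_s=1
40(1−ω_c) = −92(0−ω_c)  ⇒  132ω_c = 40  ⇒  ω_c = 10/33
sun–planet: 40·(1−10/33) = −26·(ω_p−ω_c)  ⇒  ω_p−ω_c = −(40/26)·(23/33) = -460/429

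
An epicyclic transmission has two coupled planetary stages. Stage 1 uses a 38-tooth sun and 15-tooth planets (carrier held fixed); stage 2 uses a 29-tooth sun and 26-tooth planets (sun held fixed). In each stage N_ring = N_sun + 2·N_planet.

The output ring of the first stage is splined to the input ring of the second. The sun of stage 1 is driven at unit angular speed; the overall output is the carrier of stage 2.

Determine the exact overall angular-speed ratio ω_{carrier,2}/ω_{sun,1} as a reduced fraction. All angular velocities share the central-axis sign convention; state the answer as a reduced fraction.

Stage 1: N_ring = 38 + 2·15 = 68
Stage 1: 38(ω_s−ω_c) = −68(ω_r−ω_c),  ω_c=0, ω_s=1
Stage 1: ω_r = 0 − (38/68)(1−0) = -19/34
  ⇒ ω_r¹/ω_s¹ = -19/34
Stage 2: N_ring = 29 + 2·26 = 81
Stage 2: 29(ω_s−ω_c) = −81(ω_r−ω_c),  ω_s=0, ω_r=1
Stage 2: 29(0−ω_c) = −81(1−ω_c)  ⇒  110ω_c = 81  ⇒  ω_c = 81/110
  ⇒ ω_c²/ω_r² = 81/110
Coupling ω_r² = ω_r¹ ⇒ overall = -19/34 × 81/110 = -1539/3740

-1539/3740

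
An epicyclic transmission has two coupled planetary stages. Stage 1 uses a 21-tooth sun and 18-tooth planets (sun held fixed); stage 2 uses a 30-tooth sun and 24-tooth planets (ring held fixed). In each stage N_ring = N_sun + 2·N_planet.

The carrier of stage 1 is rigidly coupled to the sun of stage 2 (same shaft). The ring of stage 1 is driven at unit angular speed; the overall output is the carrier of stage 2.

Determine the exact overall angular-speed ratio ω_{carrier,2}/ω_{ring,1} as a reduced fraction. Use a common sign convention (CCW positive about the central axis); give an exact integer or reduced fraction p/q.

Stage 1: N_ring = 21 + 2·18 = 57
Stage 1: 21(ω_s−ω_c) = −57(ω_r−ω_c),  ω_s=0, ω_r=1
Stage 1: 21(0−ω_c) = −57(1−ω_c)  ⇒  78ω_c = 57  ⇒  ω_c = 19/26
  ⇒ ω_c¹/ω_r¹ = 19/26
Stage 2: N_ring = 30 + 2·24 = 78
Stage 2: 30(ω_s−ω_c) = −78(ω_r−ω_c),  ω_r=0, ω_s=1
Stage 2: 30(1−ω_c) = −78(0−ω_c)  ⇒  108ω_c = 30  ⇒  ω_c = 5/18
  ⇒ ω_c²/ω_s² = 5/18
Coupling ω_s² = ω_c¹ ⇒ overall = 19/26 × 5/18 = 95/468

95/468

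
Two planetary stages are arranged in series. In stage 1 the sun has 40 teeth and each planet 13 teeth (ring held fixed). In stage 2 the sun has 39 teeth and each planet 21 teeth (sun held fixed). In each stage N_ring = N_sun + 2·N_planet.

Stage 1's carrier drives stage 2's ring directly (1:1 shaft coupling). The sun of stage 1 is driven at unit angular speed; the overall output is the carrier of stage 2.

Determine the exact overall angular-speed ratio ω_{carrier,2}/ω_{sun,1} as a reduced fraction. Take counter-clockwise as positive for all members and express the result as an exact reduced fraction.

27/106

Stage 1: N_ring = 40 + 2·13 = 66
Stage 1: 40(ω_s−ω_c) = −66(ω_r−ω_c),  ω_r=0, ω_s=1
Stage 1: 40(1−ω_c) = −66(0−ω_c)  ⇒  106ω_c = 40  ⇒  ω_c = 20/53
  ⇒ ω_c¹/ω_s¹ = 20/53
Stage 2: N_ring = 39 + 2·21 = 81
Stage 2: 39(ω_s−ω_c) = −81(ω_r−ω_c),  ω_s=0, ω_r=1
Stage 2: 39(0−ω_c) = −81(1−ω_c)  ⇒  120ω_c = 81  ⇒  ω_c = 27/40
  ⇒ ω_c²/ω_r² = 27/40
Coupling ω_r² = ω_c¹ ⇒ overall = 20/53 × 27/40 = 27/106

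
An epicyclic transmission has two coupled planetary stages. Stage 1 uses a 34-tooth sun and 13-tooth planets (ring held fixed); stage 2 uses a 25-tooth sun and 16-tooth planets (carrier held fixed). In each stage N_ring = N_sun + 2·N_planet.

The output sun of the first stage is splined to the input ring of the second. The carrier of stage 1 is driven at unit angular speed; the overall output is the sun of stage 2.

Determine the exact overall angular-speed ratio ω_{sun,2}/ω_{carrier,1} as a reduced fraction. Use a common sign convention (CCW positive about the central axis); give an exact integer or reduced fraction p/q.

Stage 1: N_ring = 34 + 2·13 = 60
Stage 1: 34(ω_s−ω_c) = −60(ω_r−ω_c),  ω_r=0, ω_c=1
Stage 1: ω_s = 1 − (60/34)(0−1) = 47/17
  ⇒ ω_s¹/ω_c¹ = 47/17
Stage 2: N_ring = 25 + 2·16 = 57
Stage 2: 25(ω_s−ω_c) = −57(ω_r−ω_c),  ω_c=0, ω_r=1
Stage 2: ω_s = 0 − (57/25)(1−0) = -57/25
  ⇒ ω_s²/ω_r² = -57/25
Coupling ω_r² = ω_s¹ ⇒ overall = 47/17 × -57/25 = -2679/425

-2679/425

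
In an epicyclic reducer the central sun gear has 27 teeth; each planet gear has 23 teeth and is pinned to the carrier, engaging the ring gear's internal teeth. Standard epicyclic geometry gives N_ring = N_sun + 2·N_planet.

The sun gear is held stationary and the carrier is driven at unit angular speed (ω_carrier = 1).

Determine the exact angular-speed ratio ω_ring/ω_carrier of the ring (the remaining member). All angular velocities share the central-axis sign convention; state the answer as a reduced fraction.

100/73

N_ring = 27 + 2·23 = 73
27(ω_s−ω_c) = −73(ω_r−ω_c),  ω_s=0, ω_c=1
ω_r = 1 − (27/73)(0−1) = 100/73
ω_r/ω_c = 100/73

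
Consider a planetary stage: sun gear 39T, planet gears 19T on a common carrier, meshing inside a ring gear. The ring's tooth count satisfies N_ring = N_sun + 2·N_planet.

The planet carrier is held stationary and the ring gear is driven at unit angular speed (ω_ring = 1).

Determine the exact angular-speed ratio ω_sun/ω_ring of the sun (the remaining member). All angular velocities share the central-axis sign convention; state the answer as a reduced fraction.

N_ring = 39 + 2·19 = 77
39(ω_s−ω_c) = −77(ω_r−ω_c),  ω_c=0, ω_r=1
ω_s = 0 − (77/39)(1−0) = -77/39
ω_s/ω_r = -77/39

-77/39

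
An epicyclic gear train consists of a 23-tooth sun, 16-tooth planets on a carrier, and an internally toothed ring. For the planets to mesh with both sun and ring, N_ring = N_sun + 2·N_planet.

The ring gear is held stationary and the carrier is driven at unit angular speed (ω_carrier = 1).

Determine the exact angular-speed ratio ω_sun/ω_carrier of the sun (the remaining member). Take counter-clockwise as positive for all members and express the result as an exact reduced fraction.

N_ring = 23 + 2·16 = 55
23(ω_s−ω_c) = −55(ω_r−ω_c),  ω_r=0, ω_c=1
ω_s = 1 − (55/23)(0−1) = 78/23
ω_s/ω_c = 78/23

78/23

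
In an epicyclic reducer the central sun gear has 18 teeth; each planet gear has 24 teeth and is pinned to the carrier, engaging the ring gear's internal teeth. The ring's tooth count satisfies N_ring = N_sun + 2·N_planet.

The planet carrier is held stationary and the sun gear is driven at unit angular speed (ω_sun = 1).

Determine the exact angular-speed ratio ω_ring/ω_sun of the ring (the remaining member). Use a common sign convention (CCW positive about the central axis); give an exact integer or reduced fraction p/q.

N_ring = 18 + 2·24 = 66
18(ω_s−ω_c) = −66(ω_r−ω_c),  ω_c=0, ω_s=1
ω_r = 0 − (18/66)(1−0) = -3/11
ω_r/ω_s = -3/11

-3/11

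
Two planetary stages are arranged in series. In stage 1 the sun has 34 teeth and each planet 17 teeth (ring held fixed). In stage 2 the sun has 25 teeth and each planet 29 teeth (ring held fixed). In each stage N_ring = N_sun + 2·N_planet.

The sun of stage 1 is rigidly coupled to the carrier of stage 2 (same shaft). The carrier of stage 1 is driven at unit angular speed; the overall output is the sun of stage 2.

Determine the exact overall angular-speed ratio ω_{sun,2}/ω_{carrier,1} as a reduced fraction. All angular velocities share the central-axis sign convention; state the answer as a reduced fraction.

324/25

Stage 1: N_ring = 34 + 2·17 = 68
Stage 1: 34(ω_s−ω_c) = −68(ω_r−ω_c),  ω_r=0, ω_c=1
Stage 1: ω_s = 1 − (68/34)(0−1) = 3
  ⇒ ω_s¹/ω_c¹ = 3
Stage 2: N_ring = 25 + 2·29 = 83
Stage 2: 25(ω_s−ω_c) = −83(ω_r−ω_c),  ω_r=0, ω_c=1
Stage 2: ω_s = 1 − (83/25)(0−1) = 108/25
  ⇒ ω_s²/ω_c² = 108/25
Coupling ω_c² = ω_s¹ ⇒ overall = 3 × 108/25 = 324/25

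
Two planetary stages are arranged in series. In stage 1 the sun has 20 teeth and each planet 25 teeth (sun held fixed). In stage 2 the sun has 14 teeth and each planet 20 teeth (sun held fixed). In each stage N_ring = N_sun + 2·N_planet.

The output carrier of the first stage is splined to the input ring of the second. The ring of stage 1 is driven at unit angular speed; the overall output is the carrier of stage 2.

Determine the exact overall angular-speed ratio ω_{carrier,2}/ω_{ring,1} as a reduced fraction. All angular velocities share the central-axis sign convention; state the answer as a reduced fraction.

Stage 1: N_ring = 20 + 2·25 = 70
Stage 1: 20(ω_s−ω_c) = −70(ω_r−ω_c),  ω_s=0, ω_r=1
Stage 1: 20(0−ω_c) = −70(1−ω_c)  ⇒  90ω_c = 70  ⇒  ω_c = 7/9
  ⇒ ω_c¹/ω_r¹ = 7/9
Stage 2: N_ring = 14 + 2·20 = 54
Stage 2: 14(ω_s−ω_c) = −54(ω_r−ω_c),  ω_s=0, ω_r=1
Stage 2: 14(0−ω_c) = −54(1−ω_c)  ⇒  68ω_c = 54  ⇒  ω_c = 27/34
  ⇒ ω_c²/ω_r² = 27/34
Coupling ω_r² = ω_c¹ ⇒ overall = 7/9 × 27/34 = 21/34

21/34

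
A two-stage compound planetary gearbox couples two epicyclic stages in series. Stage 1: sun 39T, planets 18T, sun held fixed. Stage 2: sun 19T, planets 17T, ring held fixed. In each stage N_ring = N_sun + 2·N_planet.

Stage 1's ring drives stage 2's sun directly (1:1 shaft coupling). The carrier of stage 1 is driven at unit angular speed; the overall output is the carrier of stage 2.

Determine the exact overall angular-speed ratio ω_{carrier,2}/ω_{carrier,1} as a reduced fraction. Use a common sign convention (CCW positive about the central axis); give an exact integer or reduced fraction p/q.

361/900

Stage 1: N_ring = 39 + 2·18 = 75
Stage 1: 39(ω_s−ω_c) = −75(ω_r−ω_c),  ω_s=0, ω_c=1
Stage 1: ω_r = 1 − (39/75)(0−1) = 38/25
  ⇒ ω_r¹/ω_c¹ = 38/25
Stage 2: N_ring = 19 + 2·17 = 53
Stage 2: 19(ω_s−ω_c) = −53(ω_r−ω_c),  ω_r=0, ω_s=1
Stage 2: 19(1−ω_c) = −53(0−ω_c)  ⇒  72ω_c = 19  ⇒  ω_c = 19/72
  ⇒ ω_c²/ω_s² = 19/72
Coupling ω_s² = ω_r¹ ⇒ overall = 38/25 × 19/72 = 361/900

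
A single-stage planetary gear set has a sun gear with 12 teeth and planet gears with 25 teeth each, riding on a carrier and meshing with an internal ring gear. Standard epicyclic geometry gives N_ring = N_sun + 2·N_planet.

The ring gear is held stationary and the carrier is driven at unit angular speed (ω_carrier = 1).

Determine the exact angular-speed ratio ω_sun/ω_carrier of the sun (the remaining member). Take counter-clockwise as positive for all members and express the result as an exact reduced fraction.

N_ring = 12 + 2·25 = 62
12(ω_s−ω_c) = −62(ω_r−ω_c),  ω_r=0, ω_c=1
ω_s = 1 − (62/12)(0−1) = 37/6
ω_s/ω_c = 37/6

37/6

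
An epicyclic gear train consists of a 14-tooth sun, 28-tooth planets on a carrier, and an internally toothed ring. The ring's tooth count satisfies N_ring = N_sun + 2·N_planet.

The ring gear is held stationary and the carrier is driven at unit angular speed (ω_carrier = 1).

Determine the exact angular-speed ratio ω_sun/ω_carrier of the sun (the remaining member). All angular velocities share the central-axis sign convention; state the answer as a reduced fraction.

N_ring = 14 + 2·28 = 70
14(ω_s−ω_c) = −70(ω_r−ω_c),  ω_r=0, ω_c=1
ω_s = 1 − (70/14)(0−1) = 6
ω_s/ω_c = 6

6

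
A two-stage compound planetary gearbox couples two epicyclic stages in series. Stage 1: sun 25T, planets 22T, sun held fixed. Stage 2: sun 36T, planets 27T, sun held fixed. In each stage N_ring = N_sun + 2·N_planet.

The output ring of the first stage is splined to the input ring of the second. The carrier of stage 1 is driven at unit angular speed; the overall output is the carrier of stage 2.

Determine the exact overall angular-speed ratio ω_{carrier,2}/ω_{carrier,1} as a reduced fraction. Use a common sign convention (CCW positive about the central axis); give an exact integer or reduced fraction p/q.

470/483

Stage 1: N_ring = 25 + 2·22 = 69
Stage 1: 25(ω_s−ω_c) = −69(ω_r−ω_c),  ω_s=0, ω_c=1
Stage 1: ω_r = 1 − (25/69)(0−1) = 94/69
  ⇒ ω_r¹/ω_c¹ = 94/69
Stage 2: N_ring = 36 + 2·27 = 90
Stage 2: 36(ω_s−ω_c) = −90(ω_r−ω_c),  ω_s=0, ω_r=1
Stage 2: 36(0−ω_c) = −90(1−ω_c)  ⇒  126ω_c = 90  ⇒  ω_c = 5/7
  ⇒ ω_c²/ω_r² = 5/7
Coupling ω_r² = ω_r¹ ⇒ overall = 94/69 × 5/7 = 470/483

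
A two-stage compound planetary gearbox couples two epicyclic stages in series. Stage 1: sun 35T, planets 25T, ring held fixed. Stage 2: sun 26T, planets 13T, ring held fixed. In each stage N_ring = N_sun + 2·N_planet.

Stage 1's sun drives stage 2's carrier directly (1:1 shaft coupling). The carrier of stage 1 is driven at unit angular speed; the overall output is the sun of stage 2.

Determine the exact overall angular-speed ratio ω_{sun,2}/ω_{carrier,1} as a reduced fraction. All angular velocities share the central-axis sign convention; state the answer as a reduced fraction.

Stage 1: N_ring = 35 + 2·25 = 85
Stage 1: 35(ω_s−ω_c) = −85(ω_r−ω_c),  ω_r=0, ω_c=1
Stage 1: ω_s = 1 − (85/35)(0−1) = 24/7
  ⇒ ω_s¹/ω_c¹ = 24/7
Stage 2: N_ring = 26 + 2·13 = 52
Stage 2: 26(ω_s−ω_c) = −52(ω_r−ω_c),  ω_r=0, ω_c=1
Stage 2: ω_s = 1 − (52/26)(0−1) = 3
  ⇒ ω_s²/ω_c² = 3
Coupling ω_c² = ω_s¹ ⇒ overall = 24/7 × 3 = 72/7

72/7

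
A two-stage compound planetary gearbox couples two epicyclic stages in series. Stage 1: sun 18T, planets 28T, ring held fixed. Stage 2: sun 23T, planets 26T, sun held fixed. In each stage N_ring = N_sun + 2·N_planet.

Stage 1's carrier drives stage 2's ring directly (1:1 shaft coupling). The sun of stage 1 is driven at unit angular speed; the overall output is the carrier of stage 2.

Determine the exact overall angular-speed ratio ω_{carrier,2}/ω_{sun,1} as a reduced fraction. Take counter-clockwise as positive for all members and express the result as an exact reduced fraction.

675/4508

Stage 1: N_ring = 18 + 2·28 = 74
Stage 1: 18(ω_s−ω_c) = −74(ω_r−ω_c),  ω_r=0, ω_s=1
Stage 1: 18(1−ω_c) = −74(0−ω_c)  ⇒  92ω_c = 18  ⇒  ω_c = 9/46
  ⇒ ω_c¹/ω_s¹ = 9/46
Stage 2: N_ring = 23 + 2·26 = 75
Stage 2: 23(ω_s−ω_c) = −75(ω_r−ω_c),  ω_s=0, ω_r=1
Stage 2: 23(0−ω_c) = −75(1−ω_c)  ⇒  98ω_c = 75  ⇒  ω_c = 75/98
  ⇒ ω_c²/ω_r² = 75/98
Coupling ω_r² = ω_c¹ ⇒ overall = 9/46 × 75/98 = 675/4508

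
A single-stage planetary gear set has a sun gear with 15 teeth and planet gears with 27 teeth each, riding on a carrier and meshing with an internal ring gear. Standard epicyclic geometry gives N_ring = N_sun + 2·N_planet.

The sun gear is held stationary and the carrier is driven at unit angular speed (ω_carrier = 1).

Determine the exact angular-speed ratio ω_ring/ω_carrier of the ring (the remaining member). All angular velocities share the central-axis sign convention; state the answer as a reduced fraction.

28/23

N_ring = 15 + 2·27 = 69
15(ω_s−ω_c) = −69(ω_r−ω_c),  ω_s=0, ω_c=1
ω_r = 1 − (15/69)(0−1) = 28/23
ω_r/ω_c = 28/23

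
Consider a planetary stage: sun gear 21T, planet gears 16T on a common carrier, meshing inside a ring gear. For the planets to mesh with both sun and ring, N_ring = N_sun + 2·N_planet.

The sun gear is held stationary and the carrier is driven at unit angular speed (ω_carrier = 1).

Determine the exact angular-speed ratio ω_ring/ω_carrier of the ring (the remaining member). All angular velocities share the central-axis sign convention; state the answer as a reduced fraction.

N_ring = 21 + 2·16 = 53
21(ω_s−ω_c) = −53(ω_r−ω_c),  ω_s=0, ω_c=1
ω_r = 1 − (21/53)(0−1) = 74/53
ω_r/ω_c = 74/53

74/53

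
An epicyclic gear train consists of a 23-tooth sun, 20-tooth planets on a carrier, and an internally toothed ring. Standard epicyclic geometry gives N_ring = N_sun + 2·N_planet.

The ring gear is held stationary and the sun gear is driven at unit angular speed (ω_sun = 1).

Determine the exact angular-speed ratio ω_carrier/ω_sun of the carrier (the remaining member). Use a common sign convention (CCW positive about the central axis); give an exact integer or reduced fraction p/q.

23/86

N_ring = 23 + 2·20 = 63
23(ω_s−ω_c) = −63(ω_r−ω_c),  ω_r=0, ω_s=1
23(1−ω_c) = −63(0−ω_c)  ⇒  86ω_c = 23  ⇒  ω_c = 23/86
ω_c/ω_s = 23/86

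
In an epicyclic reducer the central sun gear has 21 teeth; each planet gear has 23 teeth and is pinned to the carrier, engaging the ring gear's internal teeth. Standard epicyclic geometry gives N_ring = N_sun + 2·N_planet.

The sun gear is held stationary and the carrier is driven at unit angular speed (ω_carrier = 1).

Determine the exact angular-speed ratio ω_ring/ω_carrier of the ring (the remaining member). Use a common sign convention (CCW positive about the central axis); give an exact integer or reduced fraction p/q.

N_ring = 21 + 2·23 = 67
21(ω_s−ω_c) = −67(ω_r−ω_c),  ω_s=0, ω_c=1
ω_r = 1 − (21/67)(0−1) = 88/67
ω_r/ω_c = 88/67

88/67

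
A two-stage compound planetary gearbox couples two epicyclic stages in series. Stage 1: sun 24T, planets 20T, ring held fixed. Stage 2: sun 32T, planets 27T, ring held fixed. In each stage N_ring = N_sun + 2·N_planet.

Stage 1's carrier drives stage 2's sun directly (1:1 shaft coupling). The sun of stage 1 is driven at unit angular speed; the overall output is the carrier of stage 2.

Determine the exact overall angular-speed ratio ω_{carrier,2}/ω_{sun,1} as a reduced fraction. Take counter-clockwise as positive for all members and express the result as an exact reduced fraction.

Stage 1: N_ring = 24 + 2·20 = 64
Stage 1: 24(ω_s−ω_c) = −64(ω_r−ω_c),  ω_r=0, ω_s=1
Stage 1: 24(1−ω_c) = −64(0−ω_c)  ⇒  88ω_c = 24  ⇒  ω_c = 3/11
  ⇒ ω_c¹/ω_s¹ = 3/11
Stage 2: N_ring = 32 + 2·27 = 86
Stage 2: 32(ω_s−ω_c) = −86(ω_r−ω_c),  ω_r=0, ω_s=1
Stage 2: 32(1−ω_c) = −86(0−ω_c)  ⇒  118ω_c = 32  ⇒  ω_c = 16/59
  ⇒ ω_c²/ω_s² = 16/59
Coupling ω_s² = ω_c¹ ⇒ overall = 3/11 × 16/59 = 48/649

48/649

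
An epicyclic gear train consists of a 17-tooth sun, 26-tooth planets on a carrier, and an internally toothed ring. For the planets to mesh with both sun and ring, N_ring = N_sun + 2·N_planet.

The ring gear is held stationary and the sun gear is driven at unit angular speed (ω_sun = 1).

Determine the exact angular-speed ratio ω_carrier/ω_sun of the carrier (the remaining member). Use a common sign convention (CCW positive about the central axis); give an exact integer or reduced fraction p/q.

17/86

N_ring = 17 + 2·26 = 69
17(ω_s−ω_c) = −69(ω_r−ω_c),  ω_r=0, ω_s=1
17(1−ω_c) = −69(0−ω_c)  ⇒  86ω_c = 17  ⇒  ω_c = 17/86
ω_c/ω_s = 17/86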